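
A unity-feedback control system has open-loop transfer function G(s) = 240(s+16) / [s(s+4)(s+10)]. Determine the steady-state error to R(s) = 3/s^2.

One free integrator in G(s): this is a type 1 system.
K_v = lim_{s→0} s·G(s) = 240·16 / (4·10) = 96.
e_ss = 3/K_v = 3/96 = 1/32.

1/32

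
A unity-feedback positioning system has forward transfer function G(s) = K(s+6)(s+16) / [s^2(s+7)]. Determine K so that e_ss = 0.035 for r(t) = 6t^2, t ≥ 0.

25

G(s) has two factors of s in the denominator, so the system is type 2.
K_a = lim_{s→0} s^2·G(s) = K·6·16 / (7) = (96/7)·K.
e_ss = 12/K_a = 0.035 ⇒ K_a = 2400/7 ⇒ K = (2400/7)/(96/7) = 25.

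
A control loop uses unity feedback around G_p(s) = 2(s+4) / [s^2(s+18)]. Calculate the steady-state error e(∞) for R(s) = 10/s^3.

Two free integrators in G_p(s): this is a type 2 system.
K_a = lim_{s→0} s^2·G_p(s) = 2·4 / (18) = 4/9.
r(t) = 5t^2 gives R(s) = 10/s^3.
e_ss = 10/K_a = 10/(4/9) = 22.5.

22.5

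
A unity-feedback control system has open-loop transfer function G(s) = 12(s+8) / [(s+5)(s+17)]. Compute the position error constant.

96/85

No free integrators in G(s): this is a type 0 system.
K_p = lim_{s→0} G(s) = 12·8 / (5·17) = 96/85.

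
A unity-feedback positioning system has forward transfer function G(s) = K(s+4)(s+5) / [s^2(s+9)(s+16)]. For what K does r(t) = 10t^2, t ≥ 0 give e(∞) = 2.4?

The open loop has two poles at the origin → type 2 system.
K_a = lim_{s→0} s^2·G(s) = K·4·5 / (9·16) = (5/36)·K.
e_ss = 20/K_a = 2.4 ⇒ K_a = 25/3 ⇒ K = (25/3)/(5/36) = 60.

60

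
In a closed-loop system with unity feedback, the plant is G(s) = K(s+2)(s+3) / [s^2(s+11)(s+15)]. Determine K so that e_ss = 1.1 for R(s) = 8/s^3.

200

G(s) has two factors of s in the denominator, so the system is type 2.
K_a = lim_{s→0} s^2·G(s) = K·2·3 / (11·15) = (2/55)·K.
e_ss = 8/K_a = 1.1 ⇒ K_a = 80/11 ⇒ K = (80/11)/(2/55) = 200.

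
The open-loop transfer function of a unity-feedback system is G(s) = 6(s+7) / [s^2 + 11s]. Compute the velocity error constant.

42/11

Factoring s from the denominator leaves a polynomial with constant term 11, so the system is type 1.
K_v = lim_{s→0} s·G(s) = 6·7 / 11 = 42/11.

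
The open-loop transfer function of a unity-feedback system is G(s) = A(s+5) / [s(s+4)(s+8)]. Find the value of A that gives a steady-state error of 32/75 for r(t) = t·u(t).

The open loop has one pole at the origin → type 1 system.
K_v = lim_{s→0} s·G(s) = A·5 / (4·8) = (5/32)·A.
e_ss = 1/K_v = 32/75 ⇒ K_v = 75/32 ⇒ A = (75/32)/(5/32) = 15.

15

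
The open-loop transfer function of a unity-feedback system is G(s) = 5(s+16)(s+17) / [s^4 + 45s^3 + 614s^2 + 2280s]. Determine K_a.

0

The denominator has no term below 2280s — 1 pole at s=0, type 1.
K_a = lim_{s→0} s^2·G(s) = 0 (the extra factor of s kills the finite limit).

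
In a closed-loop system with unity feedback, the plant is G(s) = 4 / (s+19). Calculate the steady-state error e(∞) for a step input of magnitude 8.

The open loop has no poles at the origin → type 0 system.
K_p = lim_{s→0} G(s) = 4 / (19) = 4/19.
e_ss = 8/(1 + K_p) = 8/(23/19) = 152/23.

152/23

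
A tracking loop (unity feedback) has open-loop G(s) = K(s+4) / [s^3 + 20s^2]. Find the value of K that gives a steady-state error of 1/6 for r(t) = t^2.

60

Factoring s^2 from the denominator leaves a polynomial with constant term 20, so the system is type 2.
K_a = lim_{s→0} s^2·G(s) = K·4 / 20 = 0.2·K.
e_ss = 2/K_a = 1/6 ⇒ K_a = 12 ⇒ K = 12/0.2 = 60.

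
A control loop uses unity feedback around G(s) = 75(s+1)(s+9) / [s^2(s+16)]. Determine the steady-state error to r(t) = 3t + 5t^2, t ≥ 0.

The open loop has two poles at the origin → type 2 system. Taking each input component in turn:
  • 3t: tracked with zero error.
  • 5t^2: e_ss = 10/K_a with K_a=42.1875 → 32/135.
Total e_ss = 32/135.

32/135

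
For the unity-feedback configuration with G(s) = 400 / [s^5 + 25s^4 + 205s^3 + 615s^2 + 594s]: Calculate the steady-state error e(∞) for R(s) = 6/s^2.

8.91

The denominator has no term below 594s — 1 pole at s=0, type 1.
K_v = lim_{s→0} s·G(s) = 400 / 594 = 200/297.
e_ss = 6/K_v = 6/(200/297) = 8.91.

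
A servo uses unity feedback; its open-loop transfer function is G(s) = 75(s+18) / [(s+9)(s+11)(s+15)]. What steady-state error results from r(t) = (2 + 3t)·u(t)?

infinity

System type = 0 (no poles at s=0). By superposition:
  • 2: e_ss = 2/(1+K_p) with K_p=10/11 → 22/21.
  • 3t: a type-0 system cannot track it, e_ss → ∞.
The unbounded component dominates.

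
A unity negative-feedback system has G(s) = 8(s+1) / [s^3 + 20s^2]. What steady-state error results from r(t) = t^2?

5

Factoring s^2 from the denominator leaves a polynomial with constant term 20, so the system is type 2.
K_a = lim_{s→0} s^2·G(s) = 8·1 / 20 = 0.4.
r(t) = t^2 gives R(s) = 2/s^3.
e_ss = 2/K_a = 2/0.4 = 5.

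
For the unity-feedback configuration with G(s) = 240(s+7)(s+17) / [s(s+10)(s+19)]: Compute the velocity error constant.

2856/19

One free integrator in G(s): this is a type 1 system.
K_v = lim_{s→0} s·G(s) = 240·7·17 / (10·19) = 2856/19.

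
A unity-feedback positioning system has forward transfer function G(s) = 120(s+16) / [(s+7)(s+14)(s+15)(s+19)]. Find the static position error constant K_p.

64/931

No free integrators in G(s): this is a type 0 system.
K_p = lim_{s→0} G(s) = 120·16 / (7·14·15·19) = 64/931.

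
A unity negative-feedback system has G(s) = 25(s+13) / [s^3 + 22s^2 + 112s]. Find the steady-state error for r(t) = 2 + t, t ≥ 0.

112/325

The denominator has no term below 112s — 1 pole at s=0, type 1. Treating each term separately:
  • 2: tracked with zero error.
  • t: e_ss = 1/K_v with K_v=325/112 → 112/325.
Total e_ss = 112/325.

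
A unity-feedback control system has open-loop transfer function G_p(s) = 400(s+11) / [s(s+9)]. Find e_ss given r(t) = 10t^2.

One free integrator in G_p(s): this is a type 1 system.
K_a = lim_{s→0} s^2·G_p(s) = 0; the steady-state error to this parabolic input grows without bound.

infinity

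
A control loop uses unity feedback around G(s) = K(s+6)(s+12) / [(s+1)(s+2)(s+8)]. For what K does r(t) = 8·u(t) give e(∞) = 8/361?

80

The open loop has no poles at the origin → type 0 system.
K_p = lim_{s→0} G(s) = K·6·12 / (1·2·8) = 4.5·K.
e_ss = 8/(1 + K_p) = 8/361 ⇒ 1 + 4.5·K = 361 ⇒ K = 80.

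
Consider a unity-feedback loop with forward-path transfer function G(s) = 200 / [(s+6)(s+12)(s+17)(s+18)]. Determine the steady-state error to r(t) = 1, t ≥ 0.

System type = 0 (no poles at s=0).
K_p = lim_{s→0} G(s) = 200 / (6·12·17·18) = 25/2754.
e_ss = 1/(1 + K_p) = 1/(2779/2754) = 2754/2779.

2754/2779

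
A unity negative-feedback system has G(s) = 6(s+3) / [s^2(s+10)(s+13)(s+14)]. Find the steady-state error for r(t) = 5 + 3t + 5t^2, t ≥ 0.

9100/9

The open loop has two poles at the origin → type 2 system. Treating each term separately:
  • 5: tracked with zero error.
  • 3t: tracked with zero error.
  • 5t^2: e_ss = 10/K_a with K_a=9/910 → 9100/9.
Total e_ss = 9100/9.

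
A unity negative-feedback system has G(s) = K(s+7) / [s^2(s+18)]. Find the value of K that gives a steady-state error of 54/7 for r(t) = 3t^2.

2

The open loop has two poles at the origin → type 2 system.
K_a = lim_{s→0} s^2·G(s) = K·7 / (18) = (7/18)·K.
e_ss = 6/K_a = 54/7 ⇒ K_a = 7/9 ⇒ K = (7/9)/(7/18) = 2.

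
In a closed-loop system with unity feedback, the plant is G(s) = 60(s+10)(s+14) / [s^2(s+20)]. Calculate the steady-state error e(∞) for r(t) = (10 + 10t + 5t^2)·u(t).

1/42

Two free integrators in G(s): this is a type 2 system. Taking each input component in turn:
  • 10: tracked with zero error.
  • 10t: tracked with zero error.
  • 5t^2: e_ss = 10/K_a with K_a=420 → 1/42.
Total e_ss = 1/42.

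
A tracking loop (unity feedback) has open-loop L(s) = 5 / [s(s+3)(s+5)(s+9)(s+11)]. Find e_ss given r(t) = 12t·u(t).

The open loop has one pole at the origin → type 1 system.
K_v = lim_{s→0} s·L(s) = 5 / (3·5·9·11) = 1/297.
e_ss = 12/K_v = 12/(1/297) = 3564.

3564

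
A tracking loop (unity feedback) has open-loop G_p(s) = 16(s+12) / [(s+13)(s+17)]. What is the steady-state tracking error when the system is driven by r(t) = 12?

2652/413

The open loop has no poles at the origin → type 0 system.
K_p = lim_{s→0} G_p(s) = 16·12 / (13·17) = 192/221.
e_ss = 12/(1 + K_p) = 12/(413/221) = 2652/413.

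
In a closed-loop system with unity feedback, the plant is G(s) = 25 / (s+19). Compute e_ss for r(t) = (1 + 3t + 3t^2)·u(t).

The open loop has no poles at the origin → type 0 system. Treating each term separately:
  • 1: e_ss = 1/(1+K_p) with K_p=25/19 → 19/44.
  • 3t: a type-0 system cannot track it, e_ss → ∞.
  • 3t^2: a type-0 system cannot track it, e_ss → ∞.
The unbounded component dominates.

infinity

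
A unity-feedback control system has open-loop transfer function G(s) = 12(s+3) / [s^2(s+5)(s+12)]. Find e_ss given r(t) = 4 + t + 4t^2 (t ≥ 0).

The open loop has two poles at the origin → type 2 system. Taking each input component in turn:
  • 4: tracked with zero error.
  • t: tracked with zero error.
  • 4t^2: e_ss = 8/K_a with K_a=0.6 → 40/3.
Total e_ss = 40/3.

40/3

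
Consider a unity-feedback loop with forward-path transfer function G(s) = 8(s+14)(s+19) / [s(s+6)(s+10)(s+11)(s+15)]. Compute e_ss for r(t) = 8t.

4950/133

G(s) has one factor of s in the denominator, so the system is type 1.
K_v = lim_{s→0} s·G(s) = 8·14·19 / (6·10·11·15) = 532/2475.
e_ss = 8/K_v = 8/(532/2475) = 4950/133.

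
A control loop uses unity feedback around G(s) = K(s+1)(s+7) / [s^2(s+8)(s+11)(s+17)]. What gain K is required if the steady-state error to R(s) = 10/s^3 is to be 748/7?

G(s) has two factors of s in the denominator, so the system is type 2.
K_a = lim_{s→0} s^2·G(s) = K·1·7 / (8·11·17) = (7/1496)·K.
e_ss = 10/K_a = 748/7 ⇒ K_a = 35/374 ⇒ K = (35/374)/(7/1496) = 20.

20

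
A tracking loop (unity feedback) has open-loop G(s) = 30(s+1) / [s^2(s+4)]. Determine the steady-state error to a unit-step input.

0

System type = 2 (two poles at s=0).
A type-2 system has K_p = ∞, so it tracks a step input with zero steady-state error.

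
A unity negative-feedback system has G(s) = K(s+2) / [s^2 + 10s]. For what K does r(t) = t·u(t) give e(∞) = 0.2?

Lowest-order denominator term is 10s, so the open loop has 1 pole at the origin → type 1 system.
K_v = lim_{s→0} s·G(s) = K·2 / 10 = 0.2·K.
e_ss = 1/K_v = 0.2 ⇒ K_v = 5 ⇒ K = 5/0.2 = 25.

25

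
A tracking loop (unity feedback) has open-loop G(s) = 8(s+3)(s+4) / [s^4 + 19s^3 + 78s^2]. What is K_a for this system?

16/13

The denominator has no term below 78s^2 — 2 poles at s=0, type 2.
K_a = lim_{s→0} s^2·G(s) = 8·3·4 / 78 = 16/13.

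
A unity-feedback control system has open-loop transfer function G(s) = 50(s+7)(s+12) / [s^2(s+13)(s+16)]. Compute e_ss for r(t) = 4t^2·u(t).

208/525

The open loop has two poles at the origin → type 2 system.
K_a = lim_{s→0} s^2·G(s) = 50·7·12 / (13·16) = 525/26.
r(t) = 4t^2 gives R(s) = 8/s^3.
e_ss = 8/K_a = 8/(525/26) = 208/525.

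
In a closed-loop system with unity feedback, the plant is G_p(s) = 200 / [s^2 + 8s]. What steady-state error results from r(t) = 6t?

0.24

The denominator has no term below 8s — 1 pole at s=0, type 1.
K_v = lim_{s→0} s·G_p(s) = 200 / 8 = 25.
e_ss = 6/K_v = 6/25 = 0.24.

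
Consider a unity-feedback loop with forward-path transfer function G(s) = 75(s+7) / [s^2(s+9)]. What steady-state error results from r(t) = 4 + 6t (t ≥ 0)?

Two free integrators in G(s): this is a type 2 system. By superposition:
  • 4: tracked with zero error.
  • 6t: tracked with zero error.
Total e_ss = 0.

0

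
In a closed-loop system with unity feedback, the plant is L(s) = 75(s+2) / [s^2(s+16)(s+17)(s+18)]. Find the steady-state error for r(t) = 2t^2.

System type = 2 (two poles at s=0).
K_a = lim_{s→0} s^2·L(s) = 75·2 / (16·17·18) = 25/816.
r(t) = 2t^2 gives R(s) = 4/s^3.
e_ss = 4/K_a = 4/(25/816) = 130.56.

130.56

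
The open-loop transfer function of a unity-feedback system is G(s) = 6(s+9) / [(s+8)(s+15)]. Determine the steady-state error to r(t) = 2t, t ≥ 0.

No free integrators in G(s): this is a type 0 system.
K_v = lim_{s→0} s·G(s) = 0; the steady-state error to this ramp input grows without bound.

infinity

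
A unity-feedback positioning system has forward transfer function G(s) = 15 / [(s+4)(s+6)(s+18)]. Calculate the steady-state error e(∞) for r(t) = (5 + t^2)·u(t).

infinity

System type = 0 (no poles at s=0). Taking each input component in turn:
  • 5: e_ss = 5/(1+K_p) with K_p=5/144 → 720/149.
  • t^2: a type-0 system cannot track it, e_ss → ∞.
The unbounded component dominates.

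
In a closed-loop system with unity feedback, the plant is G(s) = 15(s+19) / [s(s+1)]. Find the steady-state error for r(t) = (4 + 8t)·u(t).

8/285

G(s) has one factor of s in the denominator, so the system is type 1. Taking each input component in turn:
  • 4: tracked with zero error.
  • 8t: e_ss = 8/K_v with K_v=285 → 8/285.
Total e_ss = 8/285.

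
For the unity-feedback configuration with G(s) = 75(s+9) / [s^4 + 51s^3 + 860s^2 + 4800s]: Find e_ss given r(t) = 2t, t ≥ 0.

128/9

Factoring s from the denominator leaves a polynomial with constant term 4800, so the system is type 1.
K_v = lim_{s→0} s·G(s) = 75·9 / 4800 = 9/64.
e_ss = 2/K_v = 2/(9/64) = 128/9.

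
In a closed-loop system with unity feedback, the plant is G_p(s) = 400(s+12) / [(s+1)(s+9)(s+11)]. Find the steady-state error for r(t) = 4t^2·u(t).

The open loop has no poles at the origin → type 0 system.
For a type-0 system K_a = 0, so e_ss to a parabolic input is unbounded.

infinity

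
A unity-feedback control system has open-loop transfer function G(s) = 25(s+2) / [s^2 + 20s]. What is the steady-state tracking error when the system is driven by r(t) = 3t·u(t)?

The denominator has no term below 20s — 1 pole at s=0, type 1.
K_v = lim_{s→0} s·G(s) = 25·2 / 20 = 2.5.
e_ss = 3/K_v = 3/2.5 = 1.2.

1.2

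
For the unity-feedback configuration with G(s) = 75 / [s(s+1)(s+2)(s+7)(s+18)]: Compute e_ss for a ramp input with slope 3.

10.08

One free integrator in G(s): this is a type 1 system.
K_v = lim_{s→0} s·G(s) = 75 / (1·2·7·18) = 25/84.
e_ss = 3/K_v = 3/(25/84) = 10.08.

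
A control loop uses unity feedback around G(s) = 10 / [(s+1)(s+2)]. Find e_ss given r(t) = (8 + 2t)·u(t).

infinity

System type = 0 (no poles at s=0). By superposition:
  • 8: e_ss = 8/(1+K_p) with K_p=5 → 4/3.
  • 2t: a type-0 system cannot track it, e_ss → ∞.
The unbounded component dominates.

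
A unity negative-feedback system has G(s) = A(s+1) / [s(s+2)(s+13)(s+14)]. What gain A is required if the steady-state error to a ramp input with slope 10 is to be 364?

One free integrator in G(s): this is a type 1 system.
K_v = lim_{s→0} s·G(s) = A·1 / (2·13·14) = (1/364)·A.
e_ss = 10/K_v = 364 ⇒ K_v = 5/182 ⇒ A = (5/182)/(1/364) = 10.

10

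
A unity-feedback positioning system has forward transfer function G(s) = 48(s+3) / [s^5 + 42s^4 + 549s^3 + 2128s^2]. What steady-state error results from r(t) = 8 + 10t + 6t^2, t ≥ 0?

532/3

The denominator has no term below 2128s^2 — 2 poles at s=0, type 2. Taking each input component in turn:
  • 8: tracked with zero error.
  • 10t: tracked with zero error.
  • 6t^2: e_ss = 12/K_a with K_a=9/133 → 532/3.
Total e_ss = 532/3.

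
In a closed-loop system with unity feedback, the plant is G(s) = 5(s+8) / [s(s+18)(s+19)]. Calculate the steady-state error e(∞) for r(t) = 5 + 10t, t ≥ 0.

85.5

G(s) has one factor of s in the denominator, so the system is type 1. Treating each term separately:
  • 5: tracked with zero error.
  • 10t: e_ss = 10/K_v with K_v=20/171 → 85.5.
Total e_ss = 85.5.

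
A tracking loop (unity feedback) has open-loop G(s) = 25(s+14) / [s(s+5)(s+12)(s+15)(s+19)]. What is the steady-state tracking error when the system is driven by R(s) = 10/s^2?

The open loop has one pole at the origin → type 1 system.
K_v = lim_{s→0} s·G(s) = 25·14 / (5·12·15·19) = 7/342.
e_ss = 10/K_v = 10/(7/342) = 3420/7.

3420/7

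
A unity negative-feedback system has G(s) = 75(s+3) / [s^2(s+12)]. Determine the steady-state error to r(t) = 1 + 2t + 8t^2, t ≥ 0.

64/75

G(s) has two factors of s in the denominator, so the system is type 2. Treating each term separately:
  • 1: tracked with zero error.
  • 2t: tracked with zero error.
  • 8t^2: e_ss = 16/K_a with K_a=18.75 → 64/75.
Total e_ss = 64/75.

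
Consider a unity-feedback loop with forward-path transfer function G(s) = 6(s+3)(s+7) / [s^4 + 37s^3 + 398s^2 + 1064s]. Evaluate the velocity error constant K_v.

9/76

Factoring s from the denominator leaves a polynomial with constant term 1064, so the system is type 1.
K_v = lim_{s→0} s·G(s) = 6·3·7 / 1064 = 9/76.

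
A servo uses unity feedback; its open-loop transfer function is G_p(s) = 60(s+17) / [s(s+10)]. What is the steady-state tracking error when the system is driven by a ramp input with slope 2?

1/51

System type = 1 (one pole at s=0).
K_v = lim_{s→0} s·G_p(s) = 60·17 / (10) = 102.
e_ss = 2/K_v = 2/102 = 1/51.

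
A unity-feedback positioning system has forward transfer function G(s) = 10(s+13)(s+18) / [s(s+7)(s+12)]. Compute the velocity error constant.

System type = 1 (one pole at s=0).
K_v = lim_{s→0} s·G(s) = 10·13·18 / (7·12) = 195/7.

195/7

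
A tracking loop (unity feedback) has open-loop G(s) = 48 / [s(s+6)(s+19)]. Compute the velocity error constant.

8/19

System type = 1 (one pole at s=0).
K_v = lim_{s→0} s·G(s) = 48 / (6·19) = 8/19.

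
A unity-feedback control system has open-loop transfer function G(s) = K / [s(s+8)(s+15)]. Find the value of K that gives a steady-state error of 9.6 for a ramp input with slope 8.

System type = 1 (one pole at s=0).
K_v = lim_{s→0} s·G(s) = K / (8·15) = (1/120)·K.
e_ss = 8/K_v = 9.6 ⇒ K_v = 5/6 ⇒ K = (5/6)/(1/120) = 100.

100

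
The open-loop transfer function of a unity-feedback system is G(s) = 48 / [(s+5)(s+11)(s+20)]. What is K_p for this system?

12/275

The open loop has no poles at the origin → type 0 system.
K_p = lim_{s→0} G(s) = 48 / (5·11·20) = 12/275.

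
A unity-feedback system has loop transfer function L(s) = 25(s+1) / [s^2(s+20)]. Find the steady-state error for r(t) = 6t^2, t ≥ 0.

9.6

L(s) has two factors of s in the denominator, so the system is type 2.
K_a = lim_{s→0} s^2·L(s) = 25·1 / (20) = 1.25.
r(t) = 6t^2 gives R(s) = 12/s^3.
e_ss = 12/K_a = 12/1.25 = 9.6.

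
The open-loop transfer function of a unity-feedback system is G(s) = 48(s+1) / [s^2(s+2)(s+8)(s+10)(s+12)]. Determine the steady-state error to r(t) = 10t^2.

G(s) has two factors of s in the denominator, so the system is type 2.
K_a = lim_{s→0} s^2·G(s) = 48·1 / (2·8·10·12) = 0.025.
r(t) = 10t^2 gives R(s) = 20/s^3.
e_ss = 20/K_a = 20/0.025 = 800.

800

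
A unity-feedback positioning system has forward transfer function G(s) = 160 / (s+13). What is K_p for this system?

No free integrators in G(s): this is a type 0 system.
K_p = lim_{s→0} G(s) = 160 / (13) = 160/13.

160/13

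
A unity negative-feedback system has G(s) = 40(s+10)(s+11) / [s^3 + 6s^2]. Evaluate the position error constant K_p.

infinity

K_p = lim_{s→0} G(s); with 2 poles at the origin the limit diverges, so K_p = ∞.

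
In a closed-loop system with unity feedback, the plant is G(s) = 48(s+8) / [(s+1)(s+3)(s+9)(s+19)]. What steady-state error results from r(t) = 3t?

G(s) has no factors of s in the denominator, so the system is type 0.
For a type-0 system K_v = 0, so e_ss to a ramp input is unbounded.

infinity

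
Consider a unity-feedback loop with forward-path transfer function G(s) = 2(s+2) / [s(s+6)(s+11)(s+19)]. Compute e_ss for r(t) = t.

313.5

G(s) has one factor of s in the denominator, so the system is type 1.
K_v = lim_{s→0} s·G(s) = 2·2 / (6·11·19) = 2/627.
e_ss = 1/K_v = 1/(2/627) = 313.5.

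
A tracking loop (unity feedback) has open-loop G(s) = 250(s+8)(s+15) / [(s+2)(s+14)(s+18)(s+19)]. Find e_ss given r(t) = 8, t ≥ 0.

3192/1649

G(s) has no factors of s in the denominator, so the system is type 0.
K_p = lim_{s→0} G(s) = 250·8·15 / (2·14·18·19) = 1250/399.
e_ss = 8/(1 + K_p) = 8/(1649/399) = 3192/1649.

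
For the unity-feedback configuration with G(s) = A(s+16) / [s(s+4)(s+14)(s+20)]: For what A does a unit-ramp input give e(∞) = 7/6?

60

G(s) has one factor of s in the denominator, so the system is type 1.
K_v = lim_{s→0} s·G(s) = A·16 / (4·14·20) = (1/70)·A.
e_ss = 1/K_v = 7/6 ⇒ K_v = 6/7 ⇒ A = (6/7)/(1/70) = 60.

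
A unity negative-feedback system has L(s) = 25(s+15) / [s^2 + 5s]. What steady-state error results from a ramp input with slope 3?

0.04

The denominator has no term below 5s — 1 pole at s=0, type 1.
K_v = lim_{s→0} s·L(s) = 25·15 / 5 = 75.
e_ss = 3/K_v = 3/75 = 0.04.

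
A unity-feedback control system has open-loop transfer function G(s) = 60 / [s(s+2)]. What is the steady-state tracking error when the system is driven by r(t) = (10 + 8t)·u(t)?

4/15

System type = 1 (one pole at s=0). Treating each term separately:
  • 10: tracked with zero error.
  • 8t: e_ss = 8/K_v with K_v=30 → 4/15.
Total e_ss = 4/15.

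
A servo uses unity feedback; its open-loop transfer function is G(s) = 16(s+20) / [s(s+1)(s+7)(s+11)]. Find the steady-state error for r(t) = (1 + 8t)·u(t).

System type = 1 (one pole at s=0). Treating each term separately:
  • 1: tracked with zero error.
  • 8t: e_ss = 8/K_v with K_v=320/77 → 1.925.
Total e_ss = 1.925.

1.925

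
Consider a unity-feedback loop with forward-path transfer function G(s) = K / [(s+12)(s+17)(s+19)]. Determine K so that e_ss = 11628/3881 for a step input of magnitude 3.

System type = 0 (no poles at s=0).
K_p = lim_{s→0} G(s) = K / (12·17·19) = (1/3876)·K.
e_ss = 3/(1 + K_p) = 11628/3881 ⇒ 1 + (1/3876)·K = 3881/3876 ⇒ K = 5.

5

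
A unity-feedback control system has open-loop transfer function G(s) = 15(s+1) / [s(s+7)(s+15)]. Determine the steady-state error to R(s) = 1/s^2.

System type = 1 (one pole at s=0).
K_v = lim_{s→0} s·G(s) = 15·1 / (7·15) = 1/7.
e_ss = 1/K_v = 1/(1/7) = 7.

7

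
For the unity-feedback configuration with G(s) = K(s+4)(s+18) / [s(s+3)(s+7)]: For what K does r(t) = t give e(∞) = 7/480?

20

The open loop has one pole at the origin → type 1 system.
K_v = lim_{s→0} s·G(s) = K·4·18 / (3·7) = (24/7)·K.
e_ss = 1/K_v = 7/480 ⇒ K_v = 480/7 ⇒ K = (480/7)/(24/7) = 20.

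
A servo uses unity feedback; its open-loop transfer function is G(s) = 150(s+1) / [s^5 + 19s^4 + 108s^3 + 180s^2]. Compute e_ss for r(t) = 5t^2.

The denominator has no term below 180s^2 — 2 poles at s=0, type 2.
K_a = lim_{s→0} s^2·G(s) = 150·1 / 180 = 5/6.
r(t) = 5t^2 gives R(s) = 10/s^3.
e_ss = 10/K_a = 10/(5/6) = 12.

12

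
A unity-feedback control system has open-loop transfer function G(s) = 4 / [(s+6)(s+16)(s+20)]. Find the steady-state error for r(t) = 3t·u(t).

System type = 0 (no poles at s=0).
For a type-0 system K_v = 0, so e_ss to a ramp input is unbounded.

infinity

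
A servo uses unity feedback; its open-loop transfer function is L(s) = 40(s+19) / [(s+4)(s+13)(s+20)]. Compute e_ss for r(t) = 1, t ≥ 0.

26/45

No free integrators in L(s): this is a type 0 system.
K_p = lim_{s→0} L(s) = 40·19 / (4·13·20) = 19/26.
e_ss = 1/(1 + K_p) = 1/(45/26) = 26/45.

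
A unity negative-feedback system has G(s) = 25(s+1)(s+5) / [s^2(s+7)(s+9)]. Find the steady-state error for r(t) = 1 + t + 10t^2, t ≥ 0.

10.08

G(s) has two factors of s in the denominator, so the system is type 2. Taking each input component in turn:
  • 1: tracked with zero error.
  • t: tracked with zero error.
  • 10t^2: e_ss = 20/K_a with K_a=125/63 → 10.08.
Total e_ss = 10.08.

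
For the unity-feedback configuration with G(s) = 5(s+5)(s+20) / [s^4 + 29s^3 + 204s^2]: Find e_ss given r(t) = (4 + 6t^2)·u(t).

4.896

The denominator has no term below 204s^2 — 2 poles at s=0, type 2. By superposition:
  • 4: tracked with zero error.
  • 6t^2: e_ss = 12/K_a with K_a=125/51 → 4.896.
Total e_ss = 4.896.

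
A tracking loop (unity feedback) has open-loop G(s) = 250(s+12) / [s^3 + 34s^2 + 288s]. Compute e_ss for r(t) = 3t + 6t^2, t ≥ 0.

Factoring s from the denominator leaves a polynomial with constant term 288, so the system is type 1. Taking each input component in turn:
  • 3t: e_ss = 3/K_v with K_v=125/12 → 0.288.
  • 6t^2: a type-1 system cannot track it, e_ss → ∞.
The unbounded component dominates.

infinity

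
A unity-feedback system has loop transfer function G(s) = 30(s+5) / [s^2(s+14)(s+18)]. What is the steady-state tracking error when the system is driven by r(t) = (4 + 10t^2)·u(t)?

33.6

Two free integrators in G(s): this is a type 2 system. Taking each input component in turn:
  • 4: tracked with zero error.
  • 10t^2: e_ss = 20/K_a with K_a=25/42 → 33.6.
Total e_ss = 33.6.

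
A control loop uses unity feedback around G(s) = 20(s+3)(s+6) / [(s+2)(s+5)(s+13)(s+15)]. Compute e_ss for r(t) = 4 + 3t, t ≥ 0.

The open loop has no poles at the origin → type 0 system. Treating each term separately:
  • 4: e_ss = 4/(1+K_p) with K_p=12/65 → 260/77.
  • 3t: a type-0 system cannot track it, e_ss → ∞.
The unbounded component dominates.

infinity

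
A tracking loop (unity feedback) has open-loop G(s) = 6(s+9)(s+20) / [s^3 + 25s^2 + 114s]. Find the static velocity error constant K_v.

Factoring s from the denominator leaves a polynomial with constant term 114, so the system is type 1.
K_v = lim_{s→0} s·G(s) = 6·9·20 / 114 = 180/19.

180/19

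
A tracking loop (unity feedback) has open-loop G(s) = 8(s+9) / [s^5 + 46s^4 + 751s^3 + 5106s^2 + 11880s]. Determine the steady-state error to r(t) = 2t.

330

Factoring s from the denominator leaves a polynomial with constant term 11880, so the system is type 1.
K_v = lim_{s→0} s·G(s) = 8·9 / 11880 = 1/165.
e_ss = 2/K_v = 2/(1/165) = 330.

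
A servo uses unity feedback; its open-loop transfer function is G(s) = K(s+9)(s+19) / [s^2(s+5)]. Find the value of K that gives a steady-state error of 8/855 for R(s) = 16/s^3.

50

System type = 2 (two poles at s=0).
K_a = lim_{s→0} s^2·G(s) = K·9·19 / (5) = 34.2·K.
e_ss = 16/K_a = 8/855 ⇒ K_a = 1710 ⇒ K = 1710/34.2 = 50.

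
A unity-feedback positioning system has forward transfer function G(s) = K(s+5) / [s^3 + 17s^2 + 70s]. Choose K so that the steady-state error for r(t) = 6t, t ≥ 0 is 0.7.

120

The denominator has no term below 70s — 1 pole at s=0, type 1.
K_v = lim_{s→0} s·G(s) = K·5 / 70 = (1/14)·K.
e_ss = 6/K_v = 0.7 ⇒ K_v = 60/7 ⇒ K = (60/7)/(1/14) = 120.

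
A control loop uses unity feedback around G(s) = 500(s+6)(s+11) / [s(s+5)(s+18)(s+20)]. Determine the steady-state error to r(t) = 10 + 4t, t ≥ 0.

12/55

One free integrator in G(s): this is a type 1 system. Treating each term separately:
  • 10: tracked with zero error.
  • 4t: e_ss = 4/K_v with K_v=55/3 → 12/55.
Total e_ss = 12/55.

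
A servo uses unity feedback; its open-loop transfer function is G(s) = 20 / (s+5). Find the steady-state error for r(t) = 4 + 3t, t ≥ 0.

infinity

The open loop has no poles at the origin → type 0 system. By superposition:
  • 4: e_ss = 4/(1+K_p) with K_p=4 → 0.8.
  • 3t: a type-0 system cannot track it, e_ss → ∞.
The unbounded component dominates.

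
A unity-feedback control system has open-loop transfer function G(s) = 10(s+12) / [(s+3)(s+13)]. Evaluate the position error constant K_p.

System type = 0 (no poles at s=0).
K_p = lim_{s→0} G(s) = 10·12 / (3·13) = 40/13.

40/13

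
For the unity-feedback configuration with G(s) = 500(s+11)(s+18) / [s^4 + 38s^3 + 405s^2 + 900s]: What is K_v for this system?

110

The denominator has no term below 900s — 1 pole at s=0, type 1.
K_v = lim_{s→0} s·G(s) = 500·11·18 / 900 = 110.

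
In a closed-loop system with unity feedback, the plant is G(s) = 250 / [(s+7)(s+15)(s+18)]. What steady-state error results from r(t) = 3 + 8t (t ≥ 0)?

The open loop has no poles at the origin → type 0 system. By superposition:
  • 3: e_ss = 3/(1+K_p) with K_p=25/189 → 567/214.
  • 8t: a type-0 system cannot track it, e_ss → ∞.
The unbounded component dominates.

infinity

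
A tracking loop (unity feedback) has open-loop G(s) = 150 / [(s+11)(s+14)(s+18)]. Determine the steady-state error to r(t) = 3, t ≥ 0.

G(s) has no factors of s in the denominator, so the system is type 0.
K_p = lim_{s→0} G(s) = 150 / (11·14·18) = 25/462.
e_ss = 3/(1 + K_p) = 3/(487/462) = 1386/487.

1386/487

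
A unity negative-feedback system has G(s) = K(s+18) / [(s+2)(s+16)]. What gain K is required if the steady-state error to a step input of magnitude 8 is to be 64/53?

No free integrators in G(s): this is a type 0 system.
K_p = lim_{s→0} G(s) = K·18 / (2·16) = 0.5625·K.
e_ss = 8/(1 + K_p) = 64/53 ⇒ 1 + 0.5625·K = 6.625 ⇒ K = 10.

10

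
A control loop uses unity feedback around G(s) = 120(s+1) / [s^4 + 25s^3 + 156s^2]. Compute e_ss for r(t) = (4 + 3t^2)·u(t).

7.8

The denominator has no term below 156s^2 — 2 poles at s=0, type 2. By superposition:
  • 4: tracked with zero error.
  • 3t^2: e_ss = 6/K_a with K_a=10/13 → 7.8.
Total e_ss = 7.8.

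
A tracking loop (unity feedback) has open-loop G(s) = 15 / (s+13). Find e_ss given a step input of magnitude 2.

13/14

System type = 0 (no poles at s=0).
K_p = lim_{s→0} G(s) = 15 / (13) = 15/13.
e_ss = 2/(1 + K_p) = 2/(28/13) = 13/14.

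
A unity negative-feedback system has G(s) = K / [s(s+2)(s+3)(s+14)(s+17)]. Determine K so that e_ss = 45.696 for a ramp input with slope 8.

One free integrator in G(s): this is a type 1 system.
K_v = lim_{s→0} s·G(s) = K / (2·3·14·17) = (1/1428)·K.
e_ss = 8/K_v = 45.696 ⇒ K_v = 125/714 ⇒ K = (125/714)/(1/1428) = 250.

250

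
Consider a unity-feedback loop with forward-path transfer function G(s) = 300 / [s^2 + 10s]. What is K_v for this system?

30

Lowest-order denominator term is 10s, so the open loop has 1 pole at the origin → type 1 system.
K_v = lim_{s→0} s·G(s) = 300 / 10 = 30.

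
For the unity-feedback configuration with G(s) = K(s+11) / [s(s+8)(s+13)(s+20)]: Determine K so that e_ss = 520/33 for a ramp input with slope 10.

One free integrator in G(s): this is a type 1 system.
K_v = lim_{s→0} s·G(s) = K·11 / (8·13·20) = (11/2080)·K.
e_ss = 10/K_v = 520/33 ⇒ K_v = 33/52 ⇒ K = (33/52)/(11/2080) = 120.

120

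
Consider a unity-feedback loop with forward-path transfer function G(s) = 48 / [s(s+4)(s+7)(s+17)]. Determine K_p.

K_p = lim_{s→0} G(s); with 1 pole at the origin the limit diverges, so K_p = ∞.

infinity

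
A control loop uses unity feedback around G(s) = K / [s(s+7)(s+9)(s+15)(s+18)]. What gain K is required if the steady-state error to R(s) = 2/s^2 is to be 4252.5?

One free integrator in G(s): this is a type 1 system.
K_v = lim_{s→0} s·G(s) = K / (7·9·15·18) = (1/17010)·K.
e_ss = 2/K_v = 4252.5 ⇒ K_v = 4/8505 ⇒ K = (4/8505)/(1/17010) = 8.

8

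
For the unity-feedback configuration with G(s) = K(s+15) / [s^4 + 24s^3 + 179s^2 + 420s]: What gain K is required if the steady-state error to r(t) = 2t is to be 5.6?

10

Lowest-order denominator term is 420s, so the open loop has 1 pole at the origin → type 1 system.
K_v = lim_{s→0} s·G(s) = K·15 / 420 = (1/28)·K.
e_ss = 2/K_v = 5.6 ⇒ K_v = 5/14 ⇒ K = (5/14)/(1/28) = 10.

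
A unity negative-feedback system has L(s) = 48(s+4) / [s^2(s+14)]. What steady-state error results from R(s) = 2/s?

Two free integrators in L(s): this is a type 2 system.
A type-2 system has K_p = ∞, so it tracks a step input with zero steady-state error.

0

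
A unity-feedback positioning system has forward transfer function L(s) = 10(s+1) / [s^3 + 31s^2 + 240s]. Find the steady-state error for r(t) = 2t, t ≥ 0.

48

The denominator has no term below 240s — 1 pole at s=0, type 1.
K_v = lim_{s→0} s·L(s) = 10·1 / 240 = 1/24.
e_ss = 2/K_v = 2/(1/24) = 48.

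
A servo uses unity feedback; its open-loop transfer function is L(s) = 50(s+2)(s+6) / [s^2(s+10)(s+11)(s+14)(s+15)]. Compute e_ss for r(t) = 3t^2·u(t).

L(s) has two factors of s in the denominator, so the system is type 2.
K_a = lim_{s→0} s^2·L(s) = 50·2·6 / (10·11·14·15) = 2/77.
r(t) = 3t^2 gives R(s) = 6/s^3.
e_ss = 6/K_a = 6/(2/77) = 231.

231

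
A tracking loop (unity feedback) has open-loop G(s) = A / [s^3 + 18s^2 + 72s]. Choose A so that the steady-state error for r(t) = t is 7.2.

10

Lowest-order denominator term is 72s, so the open loop has 1 pole at the origin → type 1 system.
K_v = lim_{s→0} s·G(s) = A / 72 = (1/72)·A.
e_ss = 1/K_v = 7.2 ⇒ K_v = 5/36 ⇒ A = (5/36)/(1/72) = 10.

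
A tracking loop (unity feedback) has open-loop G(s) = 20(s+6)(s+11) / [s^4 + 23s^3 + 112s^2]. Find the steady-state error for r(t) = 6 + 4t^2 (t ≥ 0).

Lowest-order denominator term is 112s^2, so the open loop has 2 poles at the origin → type 2 system. Treating each term separately:
  • 6: tracked with zero error.
  • 4t^2: e_ss = 8/K_a with K_a=165/14 → 112/165.
Total e_ss = 112/165.

112/165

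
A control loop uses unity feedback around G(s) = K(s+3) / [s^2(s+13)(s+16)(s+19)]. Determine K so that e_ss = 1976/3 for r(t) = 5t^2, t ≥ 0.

20

G(s) has two factors of s in the denominator, so the system is type 2.
K_a = lim_{s→0} s^2·G(s) = K·3 / (13·16·19) = (3/3952)·K.
e_ss = 10/K_a = 1976/3 ⇒ K_a = 15/988 ⇒ K = (15/988)/(3/3952) = 20.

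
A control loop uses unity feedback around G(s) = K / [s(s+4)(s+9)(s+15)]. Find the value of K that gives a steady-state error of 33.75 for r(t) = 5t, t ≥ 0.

One free integrator in G(s): this is a type 1 system.
K_v = lim_{s→0} s·G(s) = K / (4·9·15) = (1/540)·K.
e_ss = 5/K_v = 33.75 ⇒ K_v = 4/27 ⇒ K = (4/27)/(1/540) = 80.

80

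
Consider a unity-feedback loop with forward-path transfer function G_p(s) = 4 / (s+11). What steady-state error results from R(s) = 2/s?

System type = 0 (no poles at s=0).
K_p = lim_{s→0} G_p(s) = 4 / (11) = 4/11.
e_ss = 2/(1 + K_p) = 2/(15/11) = 22/15.

22/15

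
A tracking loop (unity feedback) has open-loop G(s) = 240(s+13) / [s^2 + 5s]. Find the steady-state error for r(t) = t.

Factoring s from the denominator leaves a polynomial with constant term 5, so the system is type 1.
K_v = lim_{s→0} s·G(s) = 240·13 / 5 = 624.
e_ss = 1/K_v = 1/624.

1/624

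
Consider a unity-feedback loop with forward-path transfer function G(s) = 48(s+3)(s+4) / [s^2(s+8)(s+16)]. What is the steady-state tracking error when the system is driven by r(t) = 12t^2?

16/3

Two free integrators in G(s): this is a type 2 system.
K_a = lim_{s→0} s^2·G(s) = 48·3·4 / (8·16) = 4.5.
r(t) = 12t^2 gives R(s) = 24/s^3.
e_ss = 24/K_a = 24/4.5 = 16/3.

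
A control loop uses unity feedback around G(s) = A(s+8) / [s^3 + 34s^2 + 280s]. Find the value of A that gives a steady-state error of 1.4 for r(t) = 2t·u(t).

Factoring s from the denominator leaves a polynomial with constant term 280, so the system is type 1.
K_v = lim_{s→0} s·G(s) = A·8 / 280 = (1/35)·A.
e_ss = 2/K_v = 1.4 ⇒ K_v = 10/7 ⇒ A = (10/7)/(1/35) = 50.

50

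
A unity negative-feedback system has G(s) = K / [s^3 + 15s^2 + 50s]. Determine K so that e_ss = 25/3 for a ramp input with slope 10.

60

Lowest-order denominator term is 50s, so the open loop has 1 pole at the origin → type 1 system.
K_v = lim_{s→0} s·G(s) = K / 50 = 0.02·K.
e_ss = 10/K_v = 25/3 ⇒ K_v = 1.2 ⇒ K = 1.2/0.02 = 60.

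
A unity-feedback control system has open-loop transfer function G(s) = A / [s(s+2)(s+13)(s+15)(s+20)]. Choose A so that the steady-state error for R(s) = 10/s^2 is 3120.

25

One free integrator in G(s): this is a type 1 system.
K_v = lim_{s→0} s·G(s) = A / (2·13·15·20) = (1/7800)·A.
e_ss = 10/K_v = 3120 ⇒ K_v = 1/312 ⇒ A = (1/312)/(1/7800) = 25.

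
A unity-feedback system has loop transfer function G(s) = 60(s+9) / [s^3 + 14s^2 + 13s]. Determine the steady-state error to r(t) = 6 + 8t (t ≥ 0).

26/135

Lowest-order denominator term is 13s, so the open loop has 1 pole at the origin → type 1 system. Taking each input component in turn:
  • 6: tracked with zero error.
  • 8t: e_ss = 8/K_v with K_v=540/13 → 26/135.
Total e_ss = 26/135.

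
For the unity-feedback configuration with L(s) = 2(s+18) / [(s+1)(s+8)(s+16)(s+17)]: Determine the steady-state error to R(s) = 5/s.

2720/553

No free integrators in L(s): this is a type 0 system.
K_p = lim_{s→0} L(s) = 2·18 / (1·8·16·17) = 9/544.
e_ss = 5/(1 + K_p) = 5/(553/544) = 2720/553.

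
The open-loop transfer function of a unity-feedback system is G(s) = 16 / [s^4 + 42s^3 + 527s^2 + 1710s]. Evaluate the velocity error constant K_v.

Lowest-order denominator term is 1710s, so the open loop has 1 pole at the origin → type 1 system.
K_v = lim_{s→0} s·G(s) = 16 / 1710 = 8/855.

8/855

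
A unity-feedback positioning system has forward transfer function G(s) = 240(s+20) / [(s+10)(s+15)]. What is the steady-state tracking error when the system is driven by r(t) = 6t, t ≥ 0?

infinity

No free integrators in G(s): this is a type 0 system.
K_v = lim_{s→0} s·G(s) = 0; the steady-state error to this ramp input grows without bound.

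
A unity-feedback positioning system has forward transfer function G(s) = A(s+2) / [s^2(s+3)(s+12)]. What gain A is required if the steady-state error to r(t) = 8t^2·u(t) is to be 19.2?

15

System type = 2 (two poles at s=0).
K_a = lim_{s→0} s^2·G(s) = A·2 / (3·12) = (1/18)·A.
e_ss = 16/K_a = 19.2 ⇒ K_a = 5/6 ⇒ A = (5/6)/(1/18) = 15.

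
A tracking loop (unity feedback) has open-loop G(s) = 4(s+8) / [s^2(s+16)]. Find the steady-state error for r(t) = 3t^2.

3

The open loop has two poles at the origin → type 2 system.
K_a = lim_{s→0} s^2·G(s) = 4·8 / (16) = 2.
r(t) = 3t^2 gives R(s) = 6/s^3.
e_ss = 6/K_a = 6/2 = 3.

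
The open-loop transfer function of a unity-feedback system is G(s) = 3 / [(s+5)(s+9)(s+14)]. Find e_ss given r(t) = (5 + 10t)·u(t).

The open loop has no poles at the origin → type 0 system. By superposition:
  • 5: e_ss = 5/(1+K_p) with K_p=1/210 → 1050/211.
  • 10t: a type-0 system cannot track it, e_ss → ∞.
The unbounded component dominates.

infinity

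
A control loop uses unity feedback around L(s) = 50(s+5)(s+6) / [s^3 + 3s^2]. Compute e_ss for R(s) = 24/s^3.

The denominator has no term below 3s^2 — 2 poles at s=0, type 2.
K_a = lim_{s→0} s^2·L(s) = 50·5·6 / 3 = 500.
r(t) = 12t^2 gives R(s) = 24/s^3.
e_ss = 24/K_a = 24/500 = 0.048.

0.048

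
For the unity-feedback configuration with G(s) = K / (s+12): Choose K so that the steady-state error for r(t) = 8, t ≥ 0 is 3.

G(s) has no factors of s in the denominator, so the system is type 0.
K_p = lim_{s→0} G(s) = K / (12) = (1/12)·K.
e_ss = 8/(1 + K_p) = 3 ⇒ 1 + (1/12)·K = 8/3 ⇒ K = 20.

20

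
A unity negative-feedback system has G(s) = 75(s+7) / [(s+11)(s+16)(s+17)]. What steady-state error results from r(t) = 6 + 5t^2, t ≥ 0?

infinity

System type = 0 (no poles at s=0). Treating each term separately:
  • 6: e_ss = 6/(1+K_p) with K_p=525/2992 → 17952/3517.
  • 5t^2: a type-0 system cannot track it, e_ss → ∞.
The unbounded component dominates.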